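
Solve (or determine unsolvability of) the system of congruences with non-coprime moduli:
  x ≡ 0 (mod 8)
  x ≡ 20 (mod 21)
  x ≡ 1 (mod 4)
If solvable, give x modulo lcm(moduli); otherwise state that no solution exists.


Moduli 8, 21, 4 are not pairwise coprime, so CRT works modulo lcm(m_i) when all pairwise compatibility conditions hold.
Pairwise compatibility: gcd(m_i, m_j) must divide a_i - a_j for every pair.
Merge one congruence at a time:
  Start: x ≡ 0 (mod 8).
  Combine with x ≡ 20 (mod 21): gcd(8, 21) = 1; 20 - 0 = 20, which IS divisible by 1, so compatible.
    Write x = 0 + 8·t and substitute into x ≡ 20 (mod 21): 8·t ≡ 20 − 0 = 20 (mod 21).
    The inverse of 8 mod 21 is 8 (since 8·8 = 64 = 3·21 + 1), so t ≡ 8·20 = 160 ≡ 13 (mod 21).
    Then x = 0 + 8·13 = 104, valid modulo lcm(8, 21) = 168: x ≡ 104 (mod 168).
  Combine with x ≡ 1 (mod 4): gcd(168, 4) = 4, and 1 - 104 = -103 is NOT divisible by 4.
    ⇒ system is inconsistent (no integer solution).

No solution (the system is inconsistent).


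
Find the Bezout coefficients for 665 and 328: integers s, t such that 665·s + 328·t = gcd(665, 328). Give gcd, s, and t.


Euclidean algorithm on (665, 328) — divide until remainder is 0:
  665 = 2 · 328 + 9
  328 = 36 · 9 + 4
  9 = 2 · 4 + 1
  4 = 4 · 1 + 0
gcd(665, 328) = 1.
Track Bezout coefficients alongside the remainders: start with r₀ = 665 = a·1 + b·0 (s = 1, t = 0) and r₁ = 328 = a·0 + b·1 (s = 0, t = 1); each new remainder r_{k+1} = r_{k-1} − q_k·r_k inherits s_{k+1} = s_{k-1} − q_k·s_k, t_{k+1} = t_{k-1} − q_k·t_k, so r_k = a·s_k + b·t_k at every step:
  q = 2: r = 9, s = 1 − 2·0 = 1, t = 0 − 2·1 = -2  (check: 665·1 + 328·(-2) = 9)
  q = 36: r = 4, s = 0 − 36·1 = -36, t = 1 − 36·(-2) = 73  (check: 665·(-36) + 328·73 = 4)
  q = 2: r = 1, s = 1 − 2·(-36) = 73, t = -2 − 2·73 = -148  (check: 665·73 + 328·(-148) = 1)
The row with r = 1 (the gcd) gives the Bezout coefficients s = 73, t = -148.
Result: 665 · (73) + 328 · (-148) = 1.

gcd(665, 328) = 1; s = 73, t = -148 (check: 665·73 + 328·(-148) = 1).


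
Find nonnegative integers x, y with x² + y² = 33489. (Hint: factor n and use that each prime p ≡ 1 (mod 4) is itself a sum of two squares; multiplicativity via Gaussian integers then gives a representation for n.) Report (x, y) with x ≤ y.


Step 1: Factor n = 33489 = 3^2 · 61^2.
Step 2: Check the mod-4 condition on each prime factor: 3 ≡ 3 (mod 4), exponent 2 (must be even); 61 ≡ 1 (mod 4), exponent 2.
All primes ≡ 3 (mod 4) appear to even exponent (or don't appear), so by the two-squares theorem n IS expressible as a sum of two squares.
Step 3: Build a representation. Group n = k² · m with k = 3 and m = 61 · 61 = 3721 (a product of primes ≡ 1 (mod 4)); a representation of m scales to one of n via (k·x)² + (k·y)² = k²(x² + y²). Each prime p ≡ 1 (mod 4) is itself a sum of two squares; find a² by testing p − a² for a perfect square:
  61: 61 − 1² = 60, 61 − 2² = 57, 61 − 3² = 52, 61 − 4² = 45, 61 − 5² = 36 = 6² ⇒ 61 = 5² + 6².
  Combine using the Brahmagupta–Fibonacci identity (a² + b²)(c² + d²) = (ac − bd)² + (ad + bc)² = (ac + bd)² + (ad − bc)²:
  61 · 61 = 3721: from (5² + 6²)(5² + 6²), take (5·5 − 6·6, 5·6 + 6·5) = (25 − 36, 30 + 30) = (-11, 60); dropping signs (only squares matter) gives (11, 60); check 11² + 60² = 121 + 3600 = 3721 ✓.
  Scale by k = 3: (3·11, 3·60) = (33, 180).
Step 4: Order so x ≤ y and verify: 33² + 180² = 1089 + 32400 = 33489 = n. ✓

n = 33489 = 33² + 180² (one valid representation with x ≤ y).


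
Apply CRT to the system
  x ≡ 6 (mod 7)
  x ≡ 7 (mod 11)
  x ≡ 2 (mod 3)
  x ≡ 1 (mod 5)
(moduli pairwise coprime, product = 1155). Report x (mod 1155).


Product of moduli M = 7 · 11 · 3 · 5 = 1155.
Merge one congruence at a time:
  Start: x ≡ 6 (mod 7).
  Combine with x ≡ 7 (mod 11); new modulus lcm = 77.
    Write x = 6 + 7·t and substitute into x ≡ 7 (mod 11): 7·t ≡ 7 − 6 = 1 (mod 11).
    The inverse of 7 mod 11 is 8 (since 7·8 = 56 = 5·11 + 1), so t ≡ 8·1 = 8 ≡ 8 (mod 11).
    Then x = 6 + 7·8 = 62, valid modulo lcm(7, 11) = 77: x ≡ 62 (mod 77).
  Combine with x ≡ 2 (mod 3); new modulus lcm = 231.
    Write x = 62 + 77·t and substitute into x ≡ 2 (mod 3): 77·t ≡ 2 − 62 = -60 (mod 3).
    Reduce coefficients mod 3: 2·t ≡ 0 (mod 3).
    The inverse of 2 mod 3 is 2 (since 2·2 = 4 = 1·3 + 1), so t ≡ 2·0 = 0 ≡ 0 (mod 3).
    Then x = 62 + 77·0 = 62, valid modulo lcm(77, 3) = 231: x ≡ 62 (mod 231).
  Combine with x ≡ 1 (mod 5); new modulus lcm = 1155.
    Write x = 62 + 231·t and substitute into x ≡ 1 (mod 5): 231·t ≡ 1 − 62 = -61 (mod 5).
    Reduce coefficients mod 5: 1·t ≡ 4 (mod 5).
    So t ≡ 4 (mod 5).
    Then x = 62 + 231·4 = 986, valid modulo lcm(231, 5) = 1155: x ≡ 986 (mod 1155).
Verify against each original: 986 mod 7 = 6, 986 mod 11 = 7, 986 mod 3 = 2, 986 mod 5 = 1.

x ≡ 986 (mod 1155).


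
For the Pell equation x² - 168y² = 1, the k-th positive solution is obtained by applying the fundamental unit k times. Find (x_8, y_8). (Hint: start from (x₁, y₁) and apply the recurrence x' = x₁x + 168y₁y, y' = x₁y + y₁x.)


Step 1: Find the fundamental solution (x₁, y₁) of x² - 168y² = 1.
  Expand √168 as a continued fraction. a₀ = ⌊√168⌋ = 12; iterate m_{k+1} = d_k·a_k − m_k, d_{k+1} = (168 − m_{k+1}²)/d_k, a_{k+1} = ⌊(a₀ + m_{k+1})/d_{k+1}⌋ (starting m₀ = 0, d₀ = 1), with convergents p_k = a_k·p_{k-1} + p_{k-2}, q_k = a_k·q_{k-1} + q_{k-2} (p₋₁ = 1, q₋₁ = 0):
  k = 0: a₀ = 12; p₀/q₀ = 12/1; p₀² − 168·q₀² = 144 − 168 = -24.
  k = 1: m = 12, d = 24, a = ⌊(12 + 12)/24⌋ = 1; p/q = (1·12 + 1)/(1·1 + 0) = 13/1; p² − 168·q² = 169 − 168 = 1.
  The first convergent with p² − 168·q² = 1 gives the fundamental solution (x₁, y₁) = (13, 1).
Step 2: Apply the recurrence (x_{n+1}, y_{n+1}) = (x₁x_n + 168y₁y_n, x₁y_n + y₁x_n) repeatedly.
  From (x_1, y_1) = (13, 1): x_2 = 13·13 + 168·1·1 = 337; y_2 = 13·1 + 1·13 = 26.
  From (x_2, y_2) = (337, 26): x_3 = 13·337 + 168·1·26 = 8749; y_3 = 13·26 + 1·337 = 675.
  From (x_3, y_3) = (8749, 675): x_4 = 13·8749 + 168·1·675 = 227137; y_4 = 13·675 + 1·8749 = 17524.
  From (x_4, y_4) = (227137, 17524): x_5 = 13·227137 + 168·1·17524 = 5896813; y_5 = 13·17524 + 1·227137 = 454949.
  From (x_5, y_5) = (5896813, 454949): x_6 = 13·5896813 + 168·1·454949 = 153090001; y_6 = 13·454949 + 1·5896813 = 11811150.
  From (x_6, y_6) = (153090001, 11811150): x_7 = 13·153090001 + 168·1·11811150 = 3974443213; y_7 = 13·11811150 + 1·153090001 = 306634951.
  From (x_7, y_7) = (3974443213, 306634951): x_8 = 13·3974443213 + 168·1·306634951 = 103182433537; y_8 = 13·306634951 + 1·3974443213 = 7960697576.
Step 3: Verify x_8² - 168·y_8² = 10646614590617422330369 - 10646614590617422330368 = 1 (should be 1). ✓

(x_1, y_1) = (13, 1); (x_8, y_8) = (103182433537, 7960697576).


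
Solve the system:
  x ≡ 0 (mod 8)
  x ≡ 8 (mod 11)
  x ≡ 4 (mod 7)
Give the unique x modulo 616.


Moduli 8, 11, 7 are pairwise coprime; by CRT there is a unique solution modulo M = 8 · 11 · 7 = 616.
Solve pairwise, accumulating the modulus:
  Start with x ≡ 0 (mod 8).
  Combine with x ≡ 8 (mod 11): since gcd(8, 11) = 1, we get a unique residue mod 88.
    Write x = 0 + 8·t and substitute into x ≡ 8 (mod 11): 8·t ≡ 8 − 0 = 8 (mod 11).
    The inverse of 8 mod 11 is 7 (since 8·7 = 56 = 5·11 + 1), so t ≡ 7·8 = 56 ≡ 1 (mod 11).
    Then x = 0 + 8·1 = 8, valid modulo lcm(8, 11) = 88: x ≡ 8 (mod 88).
  Combine with x ≡ 4 (mod 7): since gcd(88, 7) = 1, we get a unique residue mod 616.
    Write x = 8 + 88·t and substitute into x ≡ 4 (mod 7): 88·t ≡ 4 − 8 = -4 (mod 7).
    Reduce coefficients mod 7: 4·t ≡ 3 (mod 7).
    The inverse of 4 mod 7 is 2 (since 4·2 = 8 = 1·7 + 1), so t ≡ 2·3 = 6 ≡ 6 (mod 7).
    Then x = 8 + 88·6 = 536, valid modulo lcm(88, 7) = 616: x ≡ 536 (mod 616).
Verify: 536 mod 8 = 0 ✓, 536 mod 11 = 8 ✓, 536 mod 7 = 4 ✓.

x ≡ 536 (mod 616).


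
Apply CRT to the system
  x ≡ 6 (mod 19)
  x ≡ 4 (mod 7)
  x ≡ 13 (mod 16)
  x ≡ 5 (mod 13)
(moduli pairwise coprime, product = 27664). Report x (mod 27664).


Product of moduli M = 19 · 7 · 16 · 13 = 27664.
Merge one congruence at a time:
  Start: x ≡ 6 (mod 19).
  Combine with x ≡ 4 (mod 7); new modulus lcm = 133.
    Write x = 6 + 19·t and substitute into x ≡ 4 (mod 7): 19·t ≡ 4 − 6 = -2 (mod 7).
    Reduce coefficients mod 7: 5·t ≡ 5 (mod 7).
    The inverse of 5 mod 7 is 3 (since 5·3 = 15 = 2·7 + 1), so t ≡ 3·5 = 15 ≡ 1 (mod 7).
    Then x = 6 + 19·1 = 25, valid modulo lcm(19, 7) = 133: x ≡ 25 (mod 133).
  Combine with x ≡ 13 (mod 16); new modulus lcm = 2128.
    Write x = 25 + 133·t and substitute into x ≡ 13 (mod 16): 133·t ≡ 13 − 25 = -12 (mod 16).
    Reduce coefficients mod 16: 5·t ≡ 4 (mod 16).
    The inverse of 5 mod 16 is 13 (since 5·13 = 65 = 4·16 + 1), so t ≡ 13·4 = 52 ≡ 4 (mod 16).
    Then x = 25 + 133·4 = 557, valid modulo lcm(133, 16) = 2128: x ≡ 557 (mod 2128).
  Combine with x ≡ 5 (mod 13); new modulus lcm = 27664.
    Write x = 557 + 2128·t and substitute into x ≡ 5 (mod 13): 2128·t ≡ 5 − 557 = -552 (mod 13).
    Reduce coefficients mod 13: 9·t ≡ 7 (mod 13).
    The inverse of 9 mod 13 is 3 (since 9·3 = 27 = 2·13 + 1), so t ≡ 3·7 = 21 ≡ 8 (mod 13).
    Then x = 557 + 2128·8 = 17581, valid modulo lcm(2128, 13) = 27664: x ≡ 17581 (mod 27664).
Verify against each original: 17581 mod 19 = 6, 17581 mod 7 = 4, 17581 mod 16 = 13, 17581 mod 13 = 5.

x ≡ 17581 (mod 27664).


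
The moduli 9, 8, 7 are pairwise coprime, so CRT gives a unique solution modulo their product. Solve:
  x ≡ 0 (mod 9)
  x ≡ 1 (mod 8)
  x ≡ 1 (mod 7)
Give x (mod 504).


Moduli 9, 8, 7 are pairwise coprime; by CRT there is a unique solution modulo M = 9 · 8 · 7 = 504.
Solve pairwise, accumulating the modulus:
  Start with x ≡ 0 (mod 9).
  Combine with x ≡ 1 (mod 8): since gcd(9, 8) = 1, we get a unique residue mod 72.
    Write x = 0 + 9·t and substitute into x ≡ 1 (mod 8): 9·t ≡ 1 − 0 = 1 (mod 8).
    Reduce coefficients mod 8: 1·t ≡ 1 (mod 8).
    So t ≡ 1 (mod 8).
    Then x = 0 + 9·1 = 9, valid modulo lcm(9, 8) = 72: x ≡ 9 (mod 72).
  Combine with x ≡ 1 (mod 7): since gcd(72, 7) = 1, we get a unique residue mod 504.
    Write x = 9 + 72·t and substitute into x ≡ 1 (mod 7): 72·t ≡ 1 − 9 = -8 (mod 7).
    Reduce coefficients mod 7: 2·t ≡ 6 (mod 7).
    The inverse of 2 mod 7 is 4 (since 2·4 = 8 = 1·7 + 1), so t ≡ 4·6 = 24 ≡ 3 (mod 7).
    Then x = 9 + 72·3 = 225, valid modulo lcm(72, 7) = 504: x ≡ 225 (mod 504).
Verify: 225 mod 9 = 0 ✓, 225 mod 8 = 1 ✓, 225 mod 7 = 1 ✓.

x ≡ 225 (mod 504).


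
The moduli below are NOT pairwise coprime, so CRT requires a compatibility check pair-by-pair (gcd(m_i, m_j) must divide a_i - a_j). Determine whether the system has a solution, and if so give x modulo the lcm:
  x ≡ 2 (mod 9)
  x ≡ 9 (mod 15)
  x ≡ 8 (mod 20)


Moduli 9, 15, 20 are not pairwise coprime, so CRT works modulo lcm(m_i) when all pairwise compatibility conditions hold.
Pairwise compatibility: gcd(m_i, m_j) must divide a_i - a_j for every pair.
Merge one congruence at a time:
  Start: x ≡ 2 (mod 9).
  Combine with x ≡ 9 (mod 15): gcd(9, 15) = 3, and 9 - 2 = 7 is NOT divisible by 3.
    ⇒ system is inconsistent (no integer solution).

No solution (the system is inconsistent).


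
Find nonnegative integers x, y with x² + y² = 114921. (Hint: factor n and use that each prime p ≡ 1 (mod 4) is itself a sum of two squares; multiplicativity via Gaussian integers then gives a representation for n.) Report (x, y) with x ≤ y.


Step 1: Factor n = 114921 = 3^2 · 113^2.
Step 2: Check the mod-4 condition on each prime factor: 3 ≡ 3 (mod 4), exponent 2 (must be even); 113 ≡ 1 (mod 4), exponent 2.
All primes ≡ 3 (mod 4) appear to even exponent (or don't appear), so by the two-squares theorem n IS expressible as a sum of two squares.
Step 3: Build a representation. Group n = k² · m with k = 3 and m = 113 · 113 = 12769 (a product of primes ≡ 1 (mod 4)); a representation of m scales to one of n via (k·x)² + (k·y)² = k²(x² + y²). Each prime p ≡ 1 (mod 4) is itself a sum of two squares; find a² by testing p − a² for a perfect square:
  113: 113 − 1² = 112, 113 − 2² = 109, 113 − 3² = 104, 113 − 4² = 97, 113 − 5² = 88, 113 − 6² = 77, 113 − 7² = 64 = 8² ⇒ 113 = 7² + 8².
  Combine using the Brahmagupta–Fibonacci identity (a² + b²)(c² + d²) = (ac − bd)² + (ad + bc)² = (ac + bd)² + (ad − bc)²:
  113 · 113 = 12769: from (7² + 8²)(7² + 8²), take (7·7 − 8·8, 7·8 + 8·7) = (49 − 64, 56 + 56) = (-15, 112); dropping signs (only squares matter) gives (15, 112); check 15² + 112² = 225 + 12544 = 12769 ✓.
  Scale by k = 3: (3·15, 3·112) = (45, 336).
Step 4: Order so x ≤ y and verify: 45² + 336² = 2025 + 112896 = 114921 = n. ✓

n = 114921 = 45² + 336² (one valid representation with x ≤ y).


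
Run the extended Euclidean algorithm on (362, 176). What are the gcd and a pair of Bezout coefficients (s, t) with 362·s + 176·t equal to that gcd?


Euclidean algorithm on (362, 176) — divide until remainder is 0:
  362 = 2 · 176 + 10
  176 = 17 · 10 + 6
  10 = 1 · 6 + 4
  6 = 1 · 4 + 2
  4 = 2 · 2 + 0
gcd(362, 176) = 2.
Track Bezout coefficients alongside the remainders: start with r₀ = 362 = a·1 + b·0 (s = 1, t = 0) and r₁ = 176 = a·0 + b·1 (s = 0, t = 1); each new remainder r_{k+1} = r_{k-1} − q_k·r_k inherits s_{k+1} = s_{k-1} − q_k·s_k, t_{k+1} = t_{k-1} − q_k·t_k, so r_k = a·s_k + b·t_k at every step:
  q = 2: r = 10, s = 1 − 2·0 = 1, t = 0 − 2·1 = -2  (check: 362·1 + 176·(-2) = 10)
  q = 17: r = 6, s = 0 − 17·1 = -17, t = 1 − 17·(-2) = 35  (check: 362·(-17) + 176·35 = 6)
  q = 1: r = 4, s = 1 − 1·(-17) = 18, t = -2 − 1·35 = -37  (check: 362·18 + 176·(-37) = 4)
  q = 1: r = 2, s = -17 − 1·18 = -35, t = 35 − 1·(-37) = 72  (check: 362·(-35) + 176·72 = 2)
The row with r = 2 (the gcd) gives the Bezout coefficients s = -35, t = 72.
Result: 362 · (-35) + 176 · (72) = 2.

gcd(362, 176) = 2; s = -35, t = 72 (check: 362·(-35) + 176·72 = 2).


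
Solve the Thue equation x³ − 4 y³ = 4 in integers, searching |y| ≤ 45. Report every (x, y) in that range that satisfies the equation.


The equation is x³ - 4y³ = 4. For fixed y, x³ = 4·y³ + 4, so a solution requires the RHS to be a perfect cube.
Strategy: iterate y from -45 to 45, compute RHS = 4·y³ + 4, and check whether it is a (positive or negative) perfect cube.
Check small values of y:
  y = 0: RHS = 4 is not a perfect cube.
  y = 1: RHS = 8 = (2)³ ⇒ x = 2 works.
  y = -1: RHS = 0 = (0)³ ⇒ x = 0 works.
  y = 2: RHS = 36 is not a perfect cube.
  y = -2: RHS = -28 is not a perfect cube.
  y = 3: RHS = 112 is not a perfect cube.
  y = -3: RHS = -104 is not a perfect cube.
Continuing the search up to |y| = 45 finds no further solutions beyond those listed.
Collected solutions: (0, -1), (2, 1).

Solutions (with |y| ≤ 45): (0, -1), (2, 1).


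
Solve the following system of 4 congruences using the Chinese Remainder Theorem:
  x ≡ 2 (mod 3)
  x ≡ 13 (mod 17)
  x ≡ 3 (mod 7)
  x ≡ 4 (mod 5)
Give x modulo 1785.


Product of moduli M = 3 · 17 · 7 · 5 = 1785.
Merge one congruence at a time:
  Start: x ≡ 2 (mod 3).
  Combine with x ≡ 13 (mod 17); new modulus lcm = 51.
    Write x = 2 + 3·t and substitute into x ≡ 13 (mod 17): 3·t ≡ 13 − 2 = 11 (mod 17).
    The inverse of 3 mod 17 is 6 (since 3·6 = 18 = 1·17 + 1), so t ≡ 6·11 = 66 ≡ 15 (mod 17).
    Then x = 2 + 3·15 = 47, valid modulo lcm(3, 17) = 51: x ≡ 47 (mod 51).
  Combine with x ≡ 3 (mod 7); new modulus lcm = 357.
    Write x = 47 + 51·t and substitute into x ≡ 3 (mod 7): 51·t ≡ 3 − 47 = -44 (mod 7).
    Reduce coefficients mod 7: 2·t ≡ 5 (mod 7).
    The inverse of 2 mod 7 is 4 (since 2·4 = 8 = 1·7 + 1), so t ≡ 4·5 = 20 ≡ 6 (mod 7).
    Then x = 47 + 51·6 = 353, valid modulo lcm(51, 7) = 357: x ≡ 353 (mod 357).
  Combine with x ≡ 4 (mod 5); new modulus lcm = 1785.
    Write x = 353 + 357·t and substitute into x ≡ 4 (mod 5): 357·t ≡ 4 − 353 = -349 (mod 5).
    Reduce coefficients mod 5: 2·t ≡ 1 (mod 5).
    The inverse of 2 mod 5 is 3 (since 2·3 = 6 = 1·5 + 1), so t ≡ 3·1 = 3 ≡ 3 (mod 5).
    Then x = 353 + 357·3 = 1424, valid modulo lcm(357, 5) = 1785: x ≡ 1424 (mod 1785).
Verify against each original: 1424 mod 3 = 2, 1424 mod 17 = 13, 1424 mod 7 = 3, 1424 mod 5 = 4.

x ≡ 1424 (mod 1785).


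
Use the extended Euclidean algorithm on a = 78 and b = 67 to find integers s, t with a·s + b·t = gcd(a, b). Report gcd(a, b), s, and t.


Euclidean algorithm on (78, 67) — divide until remainder is 0:
  78 = 1 · 67 + 11
  67 = 6 · 11 + 1
  11 = 11 · 1 + 0
gcd(78, 67) = 1.
Track Bezout coefficients alongside the remainders: start with r₀ = 78 = a·1 + b·0 (s = 1, t = 0) and r₁ = 67 = a·0 + b·1 (s = 0, t = 1); each new remainder r_{k+1} = r_{k-1} − q_k·r_k inherits s_{k+1} = s_{k-1} − q_k·s_k, t_{k+1} = t_{k-1} − q_k·t_k, so r_k = a·s_k + b·t_k at every step:
  q = 1: r = 11, s = 1 − 1·0 = 1, t = 0 − 1·1 = -1  (check: 78·1 + 67·(-1) = 11)
  q = 6: r = 1, s = 0 − 6·1 = -6, t = 1 − 6·(-1) = 7  (check: 78·(-6) + 67·7 = 1)
The row with r = 1 (the gcd) gives the Bezout coefficients s = -6, t = 7.
Result: 78 · (-6) + 67 · (7) = 1.

gcd(78, 67) = 1; s = -6, t = 7 (check: 78·(-6) + 67·7 = 1).


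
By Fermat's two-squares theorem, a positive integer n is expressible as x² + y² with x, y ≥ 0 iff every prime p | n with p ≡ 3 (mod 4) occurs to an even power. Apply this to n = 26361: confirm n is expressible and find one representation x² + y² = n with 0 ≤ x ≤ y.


Step 1: Factor n = 26361 = 3^2 · 29 · 101.
Step 2: Check the mod-4 condition on each prime factor: 3 ≡ 3 (mod 4), exponent 2 (must be even); 29 ≡ 1 (mod 4), exponent 1; 101 ≡ 1 (mod 4), exponent 1.
All primes ≡ 3 (mod 4) appear to even exponent (or don't appear), so by the two-squares theorem n IS expressible as a sum of two squares.
Step 3: Build a representation. Group n = k² · m with k = 3 and m = 29 · 101 = 2929 (a product of primes ≡ 1 (mod 4)); a representation of m scales to one of n via (k·x)² + (k·y)² = k²(x² + y²). Each prime p ≡ 1 (mod 4) is itself a sum of two squares; find a² by testing p − a² for a perfect square:
  29: 29 − 1² = 28, 29 − 2² = 25 = 5² ⇒ 29 = 2² + 5².
  101: 101 − 1² = 100 = 10² ⇒ 101 = 1² + 10².
  Combine using the Brahmagupta–Fibonacci identity (a² + b²)(c² + d²) = (ac − bd)² + (ad + bc)² = (ac + bd)² + (ad − bc)²:
  29 · 101 = 2929: from (2² + 5²)(1² + 10²), take (2·1 − 5·10, 2·10 + 5·1) = (2 − 50, 20 + 5) = (-48, 25); dropping signs (only squares matter) gives (48, 25); check 48² + 25² = 2304 + 625 = 2929 ✓.
  Scale by k = 3: (3·48, 3·25) = (144, 75).
Step 4: Order so x ≤ y and verify: 75² + 144² = 5625 + 20736 = 26361 = n. ✓

n = 26361 = 75² + 144² (one valid representation with x ≤ y).


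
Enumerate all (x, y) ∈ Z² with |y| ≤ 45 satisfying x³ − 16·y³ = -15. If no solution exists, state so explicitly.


The equation is x³ - 16y³ = -15. For fixed y, x³ = 16·y³ − 15, so a solution requires the RHS to be a perfect cube.
Strategy: iterate y from -45 to 45, compute RHS = 16·y³ − 15, and check whether it is a (positive or negative) perfect cube.
Check small values of y:
  y = 0: RHS = -15 is not a perfect cube.
  y = 1: RHS = 1 = (1)³ ⇒ x = 1 works.
  y = -1: RHS = -31 is not a perfect cube.
  y = 2: RHS = 113 is not a perfect cube.
  y = -2: RHS = -143 is not a perfect cube.
  y = 3: RHS = 417 is not a perfect cube.
  y = -3: RHS = -447 is not a perfect cube.
Continuing the search up to |y| = 45 finds no further solutions beyond those listed.
Collected solutions: (1, 1).

Solutions (with |y| ≤ 45): (1, 1).


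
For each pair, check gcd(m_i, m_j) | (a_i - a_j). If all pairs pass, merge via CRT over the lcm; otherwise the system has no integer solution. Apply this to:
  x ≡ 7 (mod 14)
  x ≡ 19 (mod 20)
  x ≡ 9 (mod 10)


Moduli 14, 20, 10 are not pairwise coprime, so CRT works modulo lcm(m_i) when all pairwise compatibility conditions hold.
Pairwise compatibility: gcd(m_i, m_j) must divide a_i - a_j for every pair.
Merge one congruence at a time:
  Start: x ≡ 7 (mod 14).
  Combine with x ≡ 19 (mod 20): gcd(14, 20) = 2; 19 - 7 = 12, which IS divisible by 2, so compatible.
    Write x = 7 + 14·t and substitute into x ≡ 19 (mod 20): 14·t ≡ 19 − 7 = 12 (mod 20).
    Divide the congruence (and modulus) by g = 2: 7·t ≡ 6 (mod 10).
    The inverse of 7 mod 10 is 3 (since 7·3 = 21 = 2·10 + 1), so t ≡ 3·6 = 18 ≡ 8 (mod 10).
    Then x = 7 + 14·8 = 119, valid modulo lcm(14, 20) = 140: x ≡ 119 (mod 140).
  Combine with x ≡ 9 (mod 10): gcd(140, 10) = 10; 9 - 119 = -110, which IS divisible by 10, so compatible.
    Write x = 119 + 140·t and substitute into x ≡ 9 (mod 10): 140·t ≡ 9 − 119 = -110 (mod 10).
    Divide the congruence (and modulus) by g = 10: 14·t ≡ -11 (mod 1).
    Modulo 1 every t works; take t = 0.
    Then x = 119 + 140·0 = 119, valid modulo lcm(140, 10) = 140: x ≡ 119 (mod 140).
Verify: 119 mod 14 = 7, 119 mod 20 = 19, 119 mod 10 = 9.

x ≡ 119 (mod 140).


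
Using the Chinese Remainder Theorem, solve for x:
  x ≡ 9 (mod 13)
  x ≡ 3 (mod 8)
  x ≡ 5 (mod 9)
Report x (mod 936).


Moduli 13, 8, 9 are pairwise coprime; by CRT there is a unique solution modulo M = 13 · 8 · 9 = 936.
Solve pairwise, accumulating the modulus:
  Start with x ≡ 9 (mod 13).
  Combine with x ≡ 3 (mod 8): since gcd(13, 8) = 1, we get a unique residue mod 104.
    Write x = 9 + 13·t and substitute into x ≡ 3 (mod 8): 13·t ≡ 3 − 9 = -6 (mod 8).
    Reduce coefficients mod 8: 5·t ≡ 2 (mod 8).
    The inverse of 5 mod 8 is 5 (since 5·5 = 25 = 3·8 + 1), so t ≡ 5·2 = 10 ≡ 2 (mod 8).
    Then x = 9 + 13·2 = 35, valid modulo lcm(13, 8) = 104: x ≡ 35 (mod 104).
  Combine with x ≡ 5 (mod 9): since gcd(104, 9) = 1, we get a unique residue mod 936.
    Write x = 35 + 104·t and substitute into x ≡ 5 (mod 9): 104·t ≡ 5 − 35 = -30 (mod 9).
    Reduce coefficients mod 9: 5·t ≡ 6 (mod 9).
    The inverse of 5 mod 9 is 2 (since 5·2 = 10 = 1·9 + 1), so t ≡ 2·6 = 12 ≡ 3 (mod 9).
    Then x = 35 + 104·3 = 347, valid modulo lcm(104, 9) = 936: x ≡ 347 (mod 936).
Verify: 347 mod 13 = 9 ✓, 347 mod 8 = 3 ✓, 347 mod 9 = 5 ✓.

x ≡ 347 (mod 936).


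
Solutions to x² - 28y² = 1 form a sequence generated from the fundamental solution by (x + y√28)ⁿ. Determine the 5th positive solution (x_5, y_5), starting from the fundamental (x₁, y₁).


Step 1: Find the fundamental solution (x₁, y₁) of x² - 28y² = 1.
  Expand √28 as a continued fraction. a₀ = ⌊√28⌋ = 5; iterate m_{k+1} = d_k·a_k − m_k, d_{k+1} = (28 − m_{k+1}²)/d_k, a_{k+1} = ⌊(a₀ + m_{k+1})/d_{k+1}⌋ (starting m₀ = 0, d₀ = 1), with convergents p_k = a_k·p_{k-1} + p_{k-2}, q_k = a_k·q_{k-1} + q_{k-2} (p₋₁ = 1, q₋₁ = 0):
  k = 0: a₀ = 5; p₀/q₀ = 5/1; p₀² − 28·q₀² = 25 − 28 = -3.
  k = 1: m = 5, d = 3, a = ⌊(5 + 5)/3⌋ = 3; p/q = (3·5 + 1)/(3·1 + 0) = 16/3; p² − 28·q² = 256 − 252 = 4.
  k = 2: m = 4, d = 4, a = ⌊(5 + 4)/4⌋ = 2; p/q = (2·16 + 5)/(2·3 + 1) = 37/7; p² − 28·q² = 1369 − 1372 = -3.
  k = 3: m = 4, d = 3, a = ⌊(5 + 4)/3⌋ = 3; p/q = (3·37 + 16)/(3·7 + 3) = 127/24; p² − 28·q² = 16129 − 16128 = 1.
  The first convergent with p² − 28·q² = 1 gives the fundamental solution (x₁, y₁) = (127, 24).
Step 2: Apply the recurrence (x_{n+1}, y_{n+1}) = (x₁x_n + 28y₁y_n, x₁y_n + y₁x_n) repeatedly.
  From (x_1, y_1) = (127, 24): x_2 = 127·127 + 28·24·24 = 32257; y_2 = 127·24 + 24·127 = 6096.
  From (x_2, y_2) = (32257, 6096): x_3 = 127·32257 + 28·24·6096 = 8193151; y_3 = 127·6096 + 24·32257 = 1548360.
  From (x_3, y_3) = (8193151, 1548360): x_4 = 127·8193151 + 28·24·1548360 = 2081028097; y_4 = 127·1548360 + 24·8193151 = 393277344.
  From (x_4, y_4) = (2081028097, 393277344): x_5 = 127·2081028097 + 28·24·393277344 = 528572943487; y_5 = 127·393277344 + 24·2081028097 = 99890897016.
Step 3: Verify x_5² - 28·y_5² = 279389356586511295719169 - 279389356586511295719168 = 1 (should be 1). ✓

(x_1, y_1) = (127, 24); (x_5, y_5) = (528572943487, 99890897016).


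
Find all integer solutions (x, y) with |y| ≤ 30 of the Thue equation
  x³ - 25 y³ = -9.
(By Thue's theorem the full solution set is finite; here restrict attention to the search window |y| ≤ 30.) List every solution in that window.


The equation is x³ - 25y³ = -9. For fixed y, x³ = 25·y³ − 9, so a solution requires the RHS to be a perfect cube.
Strategy: iterate y from -30 to 30, compute RHS = 25·y³ − 9, and check whether it is a (positive or negative) perfect cube.
Check small values of y:
  y = 0: RHS = -9 is not a perfect cube.
  y = 1: RHS = 16 is not a perfect cube.
  y = -1: RHS = -34 is not a perfect cube.
  y = 2: RHS = 191 is not a perfect cube.
  y = -2: RHS = -209 is not a perfect cube.
  y = 3: RHS = 666 is not a perfect cube.
  y = -3: RHS = -684 is not a perfect cube.
Continuing the search up to |y| = 30 finds no solutions either.
No (x, y) in the scanned range satisfies the equation.

No integer solutions with |y| ≤ 30.


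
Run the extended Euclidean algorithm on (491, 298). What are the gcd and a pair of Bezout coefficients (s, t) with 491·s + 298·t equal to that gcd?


Euclidean algorithm on (491, 298) — divide until remainder is 0:
  491 = 1 · 298 + 193
  298 = 1 · 193 + 105
  193 = 1 · 105 + 88
  105 = 1 · 88 + 17
  88 = 5 · 17 + 3
  17 = 5 · 3 + 2
  3 = 1 · 2 + 1
  2 = 2 · 1 + 0
gcd(491, 298) = 1.
Track Bezout coefficients alongside the remainders: start with r₀ = 491 = a·1 + b·0 (s = 1, t = 0) and r₁ = 298 = a·0 + b·1 (s = 0, t = 1); each new remainder r_{k+1} = r_{k-1} − q_k·r_k inherits s_{k+1} = s_{k-1} − q_k·s_k, t_{k+1} = t_{k-1} − q_k·t_k, so r_k = a·s_k + b·t_k at every step:
  q = 1: r = 193, s = 1 − 1·0 = 1, t = 0 − 1·1 = -1  (check: 491·1 + 298·(-1) = 193)
  q = 1: r = 105, s = 0 − 1·1 = -1, t = 1 − 1·(-1) = 2  (check: 491·(-1) + 298·2 = 105)
  q = 1: r = 88, s = 1 − 1·(-1) = 2, t = -1 − 1·2 = -3  (check: 491·2 + 298·(-3) = 88)
  q = 1: r = 17, s = -1 − 1·2 = -3, t = 2 − 1·(-3) = 5  (check: 491·(-3) + 298·5 = 17)
  q = 5: r = 3, s = 2 − 5·(-3) = 17, t = -3 − 5·5 = -28  (check: 491·17 + 298·(-28) = 3)
  q = 5: r = 2, s = -3 − 5·17 = -88, t = 5 − 5·(-28) = 145  (check: 491·(-88) + 298·145 = 2)
  q = 1: r = 1, s = 17 − 1·(-88) = 105, t = -28 − 1·145 = -173  (check: 491·105 + 298·(-173) = 1)
The row with r = 1 (the gcd) gives the Bezout coefficients s = 105, t = -173.
Result: 491 · (105) + 298 · (-173) = 1.

gcd(491, 298) = 1; s = 105, t = -173 (check: 491·105 + 298·(-173) = 1).


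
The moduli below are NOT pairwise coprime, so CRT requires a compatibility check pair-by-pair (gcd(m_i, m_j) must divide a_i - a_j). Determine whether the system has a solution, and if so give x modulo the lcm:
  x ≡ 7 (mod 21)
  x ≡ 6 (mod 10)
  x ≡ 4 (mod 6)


Moduli 21, 10, 6 are not pairwise coprime, so CRT works modulo lcm(m_i) when all pairwise compatibility conditions hold.
Pairwise compatibility: gcd(m_i, m_j) must divide a_i - a_j for every pair.
Merge one congruence at a time:
  Start: x ≡ 7 (mod 21).
  Combine with x ≡ 6 (mod 10): gcd(21, 10) = 1; 6 - 7 = -1, which IS divisible by 1, so compatible.
    Write x = 7 + 21·t and substitute into x ≡ 6 (mod 10): 21·t ≡ 6 − 7 = -1 (mod 10).
    Reduce coefficients mod 10: 1·t ≡ 9 (mod 10).
    So t ≡ 9 (mod 10).
    Then x = 7 + 21·9 = 196, valid modulo lcm(21, 10) = 210: x ≡ 196 (mod 210).
  Combine with x ≡ 4 (mod 6): gcd(210, 6) = 6; 4 - 196 = -192, which IS divisible by 6, so compatible.
    Write x = 196 + 210·t and substitute into x ≡ 4 (mod 6): 210·t ≡ 4 − 196 = -192 (mod 6).
    Divide the congruence (and modulus) by g = 6: 35·t ≡ -32 (mod 1).
    Modulo 1 every t works; take t = 0.
    Then x = 196 + 210·0 = 196, valid modulo lcm(210, 6) = 210: x ≡ 196 (mod 210).
Verify: 196 mod 21 = 7, 196 mod 10 = 6, 196 mod 6 = 4.

x ≡ 196 (mod 210).


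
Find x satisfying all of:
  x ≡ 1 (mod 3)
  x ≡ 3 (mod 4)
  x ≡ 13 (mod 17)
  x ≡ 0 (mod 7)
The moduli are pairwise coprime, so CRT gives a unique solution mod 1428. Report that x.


Product of moduli M = 3 · 4 · 17 · 7 = 1428.
Merge one congruence at a time:
  Start: x ≡ 1 (mod 3).
  Combine with x ≡ 3 (mod 4); new modulus lcm = 12.
    Write x = 1 + 3·t and substitute into x ≡ 3 (mod 4): 3·t ≡ 3 − 1 = 2 (mod 4).
    The inverse of 3 mod 4 is 3 (since 3·3 = 9 = 2·4 + 1), so t ≡ 3·2 = 6 ≡ 2 (mod 4).
    Then x = 1 + 3·2 = 7, valid modulo lcm(3, 4) = 12: x ≡ 7 (mod 12).
  Combine with x ≡ 13 (mod 17); new modulus lcm = 204.
    Write x = 7 + 12·t and substitute into x ≡ 13 (mod 17): 12·t ≡ 13 − 7 = 6 (mod 17).
    The inverse of 12 mod 17 is 10 (since 12·10 = 120 = 7·17 + 1), so t ≡ 10·6 = 60 ≡ 9 (mod 17).
    Then x = 7 + 12·9 = 115, valid modulo lcm(12, 17) = 204: x ≡ 115 (mod 204).
  Combine with x ≡ 0 (mod 7); new modulus lcm = 1428.
    Write x = 115 + 204·t and substitute into x ≡ 0 (mod 7): 204·t ≡ 0 − 115 = -115 (mod 7).
    Reduce coefficients mod 7: 1·t ≡ 4 (mod 7).
    So t ≡ 4 (mod 7).
    Then x = 115 + 204·4 = 931, valid modulo lcm(204, 7) = 1428: x ≡ 931 (mod 1428).
Verify against each original: 931 mod 3 = 1, 931 mod 4 = 3, 931 mod 17 = 13, 931 mod 7 = 0.

x ≡ 931 (mod 1428).


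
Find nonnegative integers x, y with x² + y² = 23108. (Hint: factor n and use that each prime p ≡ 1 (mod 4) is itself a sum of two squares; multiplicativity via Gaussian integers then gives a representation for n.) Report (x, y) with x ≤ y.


Step 1: Factor n = 23108 = 2^2 · 53 · 109.
Step 2: Check the mod-4 condition on each prime factor: 2 = 2 (special); 53 ≡ 1 (mod 4), exponent 1; 109 ≡ 1 (mod 4), exponent 1.
All primes ≡ 3 (mod 4) appear to even exponent (or don't appear), so by the two-squares theorem n IS expressible as a sum of two squares.
Step 3: Build a representation. Group n = k² · m with k = 2 and m = 53 · 109 = 5777 (a product of primes ≡ 1 (mod 4)); a representation of m scales to one of n via (k·x)² + (k·y)² = k²(x² + y²). Each prime p ≡ 1 (mod 4) is itself a sum of two squares; find a² by testing p − a² for a perfect square:
  53: 53 − 1² = 52, 53 − 2² = 49 = 7² ⇒ 53 = 2² + 7².
  109: 109 − 1² = 108, 109 − 2² = 105, 109 − 3² = 100 = 10² ⇒ 109 = 3² + 10².
  Combine using the Brahmagupta–Fibonacci identity (a² + b²)(c² + d²) = (ac − bd)² + (ad + bc)² = (ac + bd)² + (ad − bc)²:
  53 · 109 = 5777: from (2² + 7²)(3² + 10²), take (2·3 − 7·10, 2·10 + 7·3) = (6 − 70, 20 + 21) = (-64, 41); dropping signs (only squares matter) gives (64, 41); check 64² + 41² = 4096 + 1681 = 5777 ✓.
  Scale by k = 2: (2·64, 2·41) = (128, 82).
Step 4: Order so x ≤ y and verify: 82² + 128² = 6724 + 16384 = 23108 = n. ✓

n = 23108 = 82² + 128² (one valid representation with x ≤ y).


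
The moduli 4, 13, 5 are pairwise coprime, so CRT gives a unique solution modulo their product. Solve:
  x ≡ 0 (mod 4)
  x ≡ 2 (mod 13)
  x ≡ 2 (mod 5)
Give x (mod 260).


Moduli 4, 13, 5 are pairwise coprime; by CRT there is a unique solution modulo M = 4 · 13 · 5 = 260.
Solve pairwise, accumulating the modulus:
  Start with x ≡ 0 (mod 4).
  Combine with x ≡ 2 (mod 13): since gcd(4, 13) = 1, we get a unique residue mod 52.
    Write x = 0 + 4·t and substitute into x ≡ 2 (mod 13): 4·t ≡ 2 − 0 = 2 (mod 13).
    The inverse of 4 mod 13 is 10 (since 4·10 = 40 = 3·13 + 1), so t ≡ 10·2 = 20 ≡ 7 (mod 13).
    Then x = 0 + 4·7 = 28, valid modulo lcm(4, 13) = 52: x ≡ 28 (mod 52).
  Combine with x ≡ 2 (mod 5): since gcd(52, 5) = 1, we get a unique residue mod 260.
    Write x = 28 + 52·t and substitute into x ≡ 2 (mod 5): 52·t ≡ 2 − 28 = -26 (mod 5).
    Reduce coefficients mod 5: 2·t ≡ 4 (mod 5).
    The inverse of 2 mod 5 is 3 (since 2·3 = 6 = 1·5 + 1), so t ≡ 3·4 = 12 ≡ 2 (mod 5).
    Then x = 28 + 52·2 = 132, valid modulo lcm(52, 5) = 260: x ≡ 132 (mod 260).
Verify: 132 mod 4 = 0 ✓, 132 mod 13 = 2 ✓, 132 mod 5 = 2 ✓.

x ≡ 132 (mod 260).


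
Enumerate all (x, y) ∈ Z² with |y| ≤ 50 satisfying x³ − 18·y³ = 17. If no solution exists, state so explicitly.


The equation is x³ - 18y³ = 17. For fixed y, x³ = 18·y³ + 17, so a solution requires the RHS to be a perfect cube.
Strategy: iterate y from -50 to 50, compute RHS = 18·y³ + 17, and check whether it is a (positive or negative) perfect cube.
Check small values of y:
  y = 0: RHS = 17 is not a perfect cube.
  y = 1: RHS = 35 is not a perfect cube.
  y = -1: RHS = -1 = (-1)³ ⇒ x = -1 works.
  y = 2: RHS = 161 is not a perfect cube.
  y = -2: RHS = -127 is not a perfect cube.
  y = 3: RHS = 503 is not a perfect cube.
  y = -3: RHS = -469 is not a perfect cube.
Continuing the search up to |y| = 50 finds no further solutions beyond those listed.
Collected solutions: (-1, -1).

Solutions (with |y| ≤ 50): (-1, -1).


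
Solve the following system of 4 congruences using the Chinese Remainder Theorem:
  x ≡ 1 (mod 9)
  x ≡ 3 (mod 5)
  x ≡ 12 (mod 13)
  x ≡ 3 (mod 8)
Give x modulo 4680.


Product of moduli M = 9 · 5 · 13 · 8 = 4680.
Merge one congruence at a time:
  Start: x ≡ 1 (mod 9).
  Combine with x ≡ 3 (mod 5); new modulus lcm = 45.
    Write x = 1 + 9·t and substitute into x ≡ 3 (mod 5): 9·t ≡ 3 − 1 = 2 (mod 5).
    Reduce coefficients mod 5: 4·t ≡ 2 (mod 5).
    The inverse of 4 mod 5 is 4 (since 4·4 = 16 = 3·5 + 1), so t ≡ 4·2 = 8 ≡ 3 (mod 5).
    Then x = 1 + 9·3 = 28, valid modulo lcm(9, 5) = 45: x ≡ 28 (mod 45).
  Combine with x ≡ 12 (mod 13); new modulus lcm = 585.
    Write x = 28 + 45·t and substitute into x ≡ 12 (mod 13): 45·t ≡ 12 − 28 = -16 (mod 13).
    Reduce coefficients mod 13: 6·t ≡ 10 (mod 13).
    The inverse of 6 mod 13 is 11 (since 6·11 = 66 = 5·13 + 1), so t ≡ 11·10 = 110 ≡ 6 (mod 13).
    Then x = 28 + 45·6 = 298, valid modulo lcm(45, 13) = 585: x ≡ 298 (mod 585).
  Combine with x ≡ 3 (mod 8); new modulus lcm = 4680.
    Write x = 298 + 585·t and substitute into x ≡ 3 (mod 8): 585·t ≡ 3 − 298 = -295 (mod 8).
    Reduce coefficients mod 8: 1·t ≡ 1 (mod 8).
    So t ≡ 1 (mod 8).
    Then x = 298 + 585·1 = 883, valid modulo lcm(585, 8) = 4680: x ≡ 883 (mod 4680).
Verify against each original: 883 mod 9 = 1, 883 mod 5 = 3, 883 mod 13 = 12, 883 mod 8 = 3.

x ≡ 883 (mod 4680).


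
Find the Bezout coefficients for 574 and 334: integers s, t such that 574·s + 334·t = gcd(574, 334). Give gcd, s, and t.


Euclidean algorithm on (574, 334) — divide until remainder is 0:
  574 = 1 · 334 + 240
  334 = 1 · 240 + 94
  240 = 2 · 94 + 52
  94 = 1 · 52 + 42
  52 = 1 · 42 + 10
  42 = 4 · 10 + 2
  10 = 5 · 2 + 0
gcd(574, 334) = 2.
Track Bezout coefficients alongside the remainders: start with r₀ = 574 = a·1 + b·0 (s = 1, t = 0) and r₁ = 334 = a·0 + b·1 (s = 0, t = 1); each new remainder r_{k+1} = r_{k-1} − q_k·r_k inherits s_{k+1} = s_{k-1} − q_k·s_k, t_{k+1} = t_{k-1} − q_k·t_k, so r_k = a·s_k + b·t_k at every step:
  q = 1: r = 240, s = 1 − 1·0 = 1, t = 0 − 1·1 = -1  (check: 574·1 + 334·(-1) = 240)
  q = 1: r = 94, s = 0 − 1·1 = -1, t = 1 − 1·(-1) = 2  (check: 574·(-1) + 334·2 = 94)
  q = 2: r = 52, s = 1 − 2·(-1) = 3, t = -1 − 2·2 = -5  (check: 574·3 + 334·(-5) = 52)
  q = 1: r = 42, s = -1 − 1·3 = -4, t = 2 − 1·(-5) = 7  (check: 574·(-4) + 334·7 = 42)
  q = 1: r = 10, s = 3 − 1·(-4) = 7, t = -5 − 1·7 = -12  (check: 574·7 + 334·(-12) = 10)
  q = 4: r = 2, s = -4 − 4·7 = -32, t = 7 − 4·(-12) = 55  (check: 574·(-32) + 334·55 = 2)
The row with r = 2 (the gcd) gives the Bezout coefficients s = -32, t = 55.
Result: 574 · (-32) + 334 · (55) = 2.

gcd(574, 334) = 2; s = -32, t = 55 (check: 574·(-32) + 334·55 = 2).


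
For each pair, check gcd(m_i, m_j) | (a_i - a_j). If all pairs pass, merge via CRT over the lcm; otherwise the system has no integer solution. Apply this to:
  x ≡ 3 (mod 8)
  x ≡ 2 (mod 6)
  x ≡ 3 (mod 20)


Moduli 8, 6, 20 are not pairwise coprime, so CRT works modulo lcm(m_i) when all pairwise compatibility conditions hold.
Pairwise compatibility: gcd(m_i, m_j) must divide a_i - a_j for every pair.
Merge one congruence at a time:
  Start: x ≡ 3 (mod 8).
  Combine with x ≡ 2 (mod 6): gcd(8, 6) = 2, and 2 - 3 = -1 is NOT divisible by 2.
    ⇒ system is inconsistent (no integer solution).

No solution (the system is inconsistent).


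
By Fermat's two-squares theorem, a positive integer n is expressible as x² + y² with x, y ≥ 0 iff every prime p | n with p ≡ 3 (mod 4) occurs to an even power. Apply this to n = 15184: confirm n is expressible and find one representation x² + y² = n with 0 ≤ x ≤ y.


Step 1: Factor n = 15184 = 2^4 · 13 · 73.
Step 2: Check the mod-4 condition on each prime factor: 2 = 2 (special); 13 ≡ 1 (mod 4), exponent 1; 73 ≡ 1 (mod 4), exponent 1.
All primes ≡ 3 (mod 4) appear to even exponent (or don't appear), so by the two-squares theorem n IS expressible as a sum of two squares.
Step 3: Build a representation. Group n = k² · m with k = 4 and m = 13 · 73 = 949 (a product of primes ≡ 1 (mod 4)); a representation of m scales to one of n via (k·x)² + (k·y)² = k²(x² + y²). Each prime p ≡ 1 (mod 4) is itself a sum of two squares; find a² by testing p − a² for a perfect square:
  13: 13 − 1² = 12, 13 − 2² = 9 = 3² ⇒ 13 = 2² + 3².
  73: 73 − 1² = 72, 73 − 2² = 69, 73 − 3² = 64 = 8² ⇒ 73 = 3² + 8².
  Combine using the Brahmagupta–Fibonacci identity (a² + b²)(c² + d²) = (ac − bd)² + (ad + bc)² = (ac + bd)² + (ad − bc)²:
  13 · 73 = 949: from (2² + 3²)(3² + 8²), take (2·3 − 3·8, 2·8 + 3·3) = (6 − 24, 16 + 9) = (-18, 25); dropping signs (only squares matter) gives (18, 25); check 18² + 25² = 324 + 625 = 949 ✓.
  Scale by k = 4: (4·18, 4·25) = (72, 100).
Step 4: Order so x ≤ y and verify: 72² + 100² = 5184 + 10000 = 15184 = n. ✓

n = 15184 = 72² + 100² (one valid representation with x ≤ y).


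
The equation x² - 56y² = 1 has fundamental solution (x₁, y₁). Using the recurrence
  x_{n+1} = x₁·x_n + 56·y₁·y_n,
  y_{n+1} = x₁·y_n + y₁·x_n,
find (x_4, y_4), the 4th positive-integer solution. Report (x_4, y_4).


Step 1: Find the fundamental solution (x₁, y₁) of x² - 56y² = 1.
  Expand √56 as a continued fraction. a₀ = ⌊√56⌋ = 7; iterate m_{k+1} = d_k·a_k − m_k, d_{k+1} = (56 − m_{k+1}²)/d_k, a_{k+1} = ⌊(a₀ + m_{k+1})/d_{k+1}⌋ (starting m₀ = 0, d₀ = 1), with convergents p_k = a_k·p_{k-1} + p_{k-2}, q_k = a_k·q_{k-1} + q_{k-2} (p₋₁ = 1, q₋₁ = 0):
  k = 0: a₀ = 7; p₀/q₀ = 7/1; p₀² − 56·q₀² = 49 − 56 = -7.
  k = 1: m = 7, d = 7, a = ⌊(7 + 7)/7⌋ = 2; p/q = (2·7 + 1)/(2·1 + 0) = 15/2; p² − 56·q² = 225 − 224 = 1.
  The first convergent with p² − 56·q² = 1 gives the fundamental solution (x₁, y₁) = (15, 2).
Step 2: Apply the recurrence (x_{n+1}, y_{n+1}) = (x₁x_n + 56y₁y_n, x₁y_n + y₁x_n) repeatedly.
  From (x_1, y_1) = (15, 2): x_2 = 15·15 + 56·2·2 = 449; y_2 = 15·2 + 2·15 = 60.
  From (x_2, y_2) = (449, 60): x_3 = 15·449 + 56·2·60 = 13455; y_3 = 15·60 + 2·449 = 1798.
  From (x_3, y_3) = (13455, 1798): x_4 = 15·13455 + 56·2·1798 = 403201; y_4 = 15·1798 + 2·13455 = 53880.
Step 3: Verify x_4² - 56·y_4² = 162571046401 - 162571046400 = 1 (should be 1). ✓

(x_1, y_1) = (15, 2); (x_4, y_4) = (403201, 53880).
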